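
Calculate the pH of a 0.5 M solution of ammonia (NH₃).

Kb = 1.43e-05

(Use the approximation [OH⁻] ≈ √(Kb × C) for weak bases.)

[OH⁻] = √(Kb × C) = √(1.43e-05 × 0.5) = 2.6739e-03. pOH = 2.57, pH = 14 - pOH

pH = 11.43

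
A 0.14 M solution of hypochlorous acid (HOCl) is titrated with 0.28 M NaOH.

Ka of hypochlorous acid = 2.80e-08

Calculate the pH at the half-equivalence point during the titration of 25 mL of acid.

At half-equivalence [HA] = [A⁻], so Henderson-Hasselbalch gives pH = pKa = -log(2.80e-08) = 7.55.

pH = pKa = 7.55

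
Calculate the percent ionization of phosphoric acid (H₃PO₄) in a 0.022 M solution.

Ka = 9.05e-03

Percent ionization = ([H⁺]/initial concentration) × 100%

Using Ka equilibrium: x² + Ka×x - Ka×C = 0. Solving: [H⁺] = 1.0293e-02. Percent = (1.0293e-02/0.022) × 100

Percent ionization = 46.8%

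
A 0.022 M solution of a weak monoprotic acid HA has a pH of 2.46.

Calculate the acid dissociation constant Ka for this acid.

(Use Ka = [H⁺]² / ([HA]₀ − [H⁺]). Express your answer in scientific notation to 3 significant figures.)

[H⁺] = 10^(−pH) = 10^(−2.46) = 3.467e-03 M. For HA ⇌ H⁺ + A⁻, Ka = [H⁺][A⁻]/[HA] = [H⁺]² / ([HA]₀ − [H⁺]) = (3.467e-03)² / (0.022 − 3.467e-03) = 6.49e-04.

K_a = 6.49e-04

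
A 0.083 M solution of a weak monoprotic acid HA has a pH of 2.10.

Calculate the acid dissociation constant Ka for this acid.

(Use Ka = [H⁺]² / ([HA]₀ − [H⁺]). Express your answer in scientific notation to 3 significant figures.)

[H⁺] = 10^(−pH) = 10^(−2.10) = 7.943e-03 M. For HA ⇌ H⁺ + A⁻, Ka = [H⁺][A⁻]/[HA] = [H⁺]² / ([HA]₀ − [H⁺]) = (7.943e-03)² / (0.083 − 7.943e-03) = 8.41e-04.

K_a = 8.41e-04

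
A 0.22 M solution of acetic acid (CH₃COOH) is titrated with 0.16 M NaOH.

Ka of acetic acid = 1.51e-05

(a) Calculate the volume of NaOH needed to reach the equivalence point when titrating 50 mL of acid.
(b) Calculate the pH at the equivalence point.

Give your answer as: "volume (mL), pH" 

moles acid = 0.22 × 50/1000 = 0.011 mol; V_base = moles/0.16 × 1000 = 68.7 mL. At equivalence only the conjugate base is present: [A⁻] = 0.011/0.119 = 9.2632e-02 M. Kb = Kw/Ka = 6.62e-10; [OH⁻] = √(Kb × [A⁻]) = 7.8323e-06; pOH = 5.11; pH = 14 - pOH = 8.89.

V = 68.7 mL, pH = 8.89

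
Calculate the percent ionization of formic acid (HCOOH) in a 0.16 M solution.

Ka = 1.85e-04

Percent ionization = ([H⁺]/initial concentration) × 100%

Using Ka equilibrium: x² + Ka×x - Ka×C = 0. Solving: [H⁺] = 5.3489e-03. Percent = (5.3489e-03/0.16) × 100

Percent ionization = 3.34%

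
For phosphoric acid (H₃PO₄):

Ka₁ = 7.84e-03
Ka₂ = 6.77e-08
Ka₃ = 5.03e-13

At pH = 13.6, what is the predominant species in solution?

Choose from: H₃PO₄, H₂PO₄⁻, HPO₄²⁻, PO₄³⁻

pKa₁ = 2.11, pKa₂ = 7.17, pKa₃ = 12.30. For a polyprotic acid the predominant species crosses at each pKa: below pKa_n the protonated form dominates, above it the deprotonated form does. At pH = 13.6, the predominant species is PO₄³⁻.

PO₄³⁻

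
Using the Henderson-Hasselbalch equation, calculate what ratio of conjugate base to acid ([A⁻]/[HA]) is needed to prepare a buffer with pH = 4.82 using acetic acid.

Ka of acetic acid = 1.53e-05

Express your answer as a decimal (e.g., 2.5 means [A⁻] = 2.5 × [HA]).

pKa = -log(1.53e-05) = 4.8153. pH = pKa + log([A⁻]/[HA]), so log([A⁻]/[HA]) = pH − pKa = 4.82 − 4.8153 = 0.0047. [A⁻]/[HA] = 10^(0.0047) = 1.01

[A⁻]/[HA] = 1.01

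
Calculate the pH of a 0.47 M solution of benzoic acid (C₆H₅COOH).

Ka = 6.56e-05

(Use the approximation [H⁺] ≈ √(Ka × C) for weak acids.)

[H⁺] = √(Ka × C) = √(6.56e-05 × 0.47) = 5.5527e-03. pH = -log(5.5527e-03)

pH = 2.26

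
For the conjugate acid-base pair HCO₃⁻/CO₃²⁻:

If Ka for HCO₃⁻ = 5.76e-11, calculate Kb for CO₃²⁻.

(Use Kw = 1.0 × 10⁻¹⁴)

For a conjugate pair Ka × Kb = Kw, so Kb = Kw/Ka = 1.0 × 10⁻¹⁴ / 5.76e-11 = 1.74e-04.

K_b = 1.74e-04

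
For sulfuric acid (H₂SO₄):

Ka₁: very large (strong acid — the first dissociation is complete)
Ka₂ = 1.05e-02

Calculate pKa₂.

pKa₂ = -log(Ka₂) = -log(1.05e-02) = 1.98.

pK_{a2} = 1.98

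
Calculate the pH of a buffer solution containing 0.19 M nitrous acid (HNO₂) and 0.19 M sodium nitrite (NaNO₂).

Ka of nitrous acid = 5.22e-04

pKa = -log(5.22e-04) = 3.28. pH = pKa + log([A⁻]/[HA]) = 3.28 + log(0.19/0.19)

pH = 3.28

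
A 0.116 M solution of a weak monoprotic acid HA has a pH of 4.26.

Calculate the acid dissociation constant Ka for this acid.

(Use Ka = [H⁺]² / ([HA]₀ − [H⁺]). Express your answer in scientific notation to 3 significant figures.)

[H⁺] = 10^(−pH) = 10^(−4.26) = 5.495e-05 M. For HA ⇌ H⁺ + A⁻, Ka = [H⁺][A⁻]/[HA] = [H⁺]² / ([HA]₀ − [H⁺]) = (5.495e-05)² / (0.116 − 5.495e-05) = 2.60e-08.

K_a = 2.60e-08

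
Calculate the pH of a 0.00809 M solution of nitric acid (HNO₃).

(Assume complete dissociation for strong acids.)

[H⁺] = 0.00809 M for strong acid. pH = -log[H⁺] = -log(0.00809)

pH = 2.09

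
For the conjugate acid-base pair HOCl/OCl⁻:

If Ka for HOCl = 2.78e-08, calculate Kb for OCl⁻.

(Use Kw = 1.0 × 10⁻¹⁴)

For a conjugate pair Ka × Kb = Kw, so Kb = Kw/Ka = 1.0 × 10⁻¹⁴ / 2.78e-08 = 3.60e-07.

K_b = 3.60e-07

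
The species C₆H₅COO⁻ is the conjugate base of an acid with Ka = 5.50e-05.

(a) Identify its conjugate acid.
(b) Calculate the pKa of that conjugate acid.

(a) The conjugate acid is formed by adding one H⁺ to C₆H₅COO⁻, giving C₆H₅COOH. (b) pKa = -log(Ka) = -log(5.50e-05) = 4.26.

Conjugate acid: C₆H₅COOH; pK_a = 4.26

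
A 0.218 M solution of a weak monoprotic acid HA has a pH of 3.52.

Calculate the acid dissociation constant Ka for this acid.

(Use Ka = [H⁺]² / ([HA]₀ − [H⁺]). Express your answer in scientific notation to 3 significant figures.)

[H⁺] = 10^(−pH) = 10^(−3.52) = 3.020e-04 M. For HA ⇌ H⁺ + A⁻, Ka = [H⁺][A⁻]/[HA] = [H⁺]² / ([HA]₀ − [H⁺]) = (3.020e-04)² / (0.218 − 3.020e-04) = 4.19e-07.

K_a = 4.19e-07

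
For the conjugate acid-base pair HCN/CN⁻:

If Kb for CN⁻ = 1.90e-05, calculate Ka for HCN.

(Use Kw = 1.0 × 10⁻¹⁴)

For a conjugate pair Ka × Kb = Kw, so Ka = Kw/Kb = 1.0 × 10⁻¹⁴ / 1.90e-05 = 5.26e-10.

K_a = 5.26e-10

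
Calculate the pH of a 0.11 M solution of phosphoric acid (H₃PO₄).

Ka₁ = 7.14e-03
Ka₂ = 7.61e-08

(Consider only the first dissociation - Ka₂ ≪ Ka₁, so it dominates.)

First dissociation dominates. From Ka₁ = [H⁺][HA⁻]/[H₂A], x² + Ka₁·x − Ka₁·C = 0 with C = 0.11 M and Ka₁ = 7.14e-03. Solving: [H⁺] = (−Ka₁ + √(Ka₁² + 4·Ka₁·C)) / 2 = 2.4681e-02 M. pH = -log(2.4681e-02) = 1.61.

pH = 1.61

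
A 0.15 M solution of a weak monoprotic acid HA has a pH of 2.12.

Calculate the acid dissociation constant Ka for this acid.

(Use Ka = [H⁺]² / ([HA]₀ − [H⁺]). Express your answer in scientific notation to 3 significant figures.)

[H⁺] = 10^(−pH) = 10^(−2.12) = 7.586e-03 M. For HA ⇌ H⁺ + A⁻, Ka = [H⁺][A⁻]/[HA] = [H⁺]² / ([HA]₀ − [H⁺]) = (7.586e-03)² / (0.15 − 7.586e-03) = 4.04e-04.

K_a = 4.04e-04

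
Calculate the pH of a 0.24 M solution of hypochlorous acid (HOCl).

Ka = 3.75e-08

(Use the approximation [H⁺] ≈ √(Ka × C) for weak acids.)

[H⁺] = √(Ka × C) = √(3.75e-08 × 0.24) = 9.4868e-05. pH = -log(9.4868e-05)

pH = 4.02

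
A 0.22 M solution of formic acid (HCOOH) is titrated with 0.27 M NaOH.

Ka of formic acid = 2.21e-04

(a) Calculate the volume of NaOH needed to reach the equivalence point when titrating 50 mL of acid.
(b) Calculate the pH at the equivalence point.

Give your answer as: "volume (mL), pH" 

moles acid = 0.22 × 50/1000 = 0.011 mol; V_base = moles/0.27 × 1000 = 40.7 mL. At equivalence only the conjugate base is present: [A⁻] = 0.011/0.091 = 1.2122e-01 M. Kb = Kw/Ka = 4.52e-11; [OH⁻] = √(Kb × [A⁻]) = 2.3421e-06; pOH = 5.63; pH = 14 - pOH = 8.37.

V = 40.7 mL, pH = 8.37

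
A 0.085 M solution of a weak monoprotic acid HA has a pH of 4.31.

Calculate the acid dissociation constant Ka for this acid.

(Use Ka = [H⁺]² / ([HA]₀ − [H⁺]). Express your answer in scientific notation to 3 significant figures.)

[H⁺] = 10^(−pH) = 10^(−4.31) = 4.898e-05 M. For HA ⇌ H⁺ + A⁻, Ka = [H⁺][A⁻]/[HA] = [H⁺]² / ([HA]₀ − [H⁺]) = (4.898e-05)² / (0.085 − 4.898e-05) = 2.82e-08.

K_a = 2.82e-08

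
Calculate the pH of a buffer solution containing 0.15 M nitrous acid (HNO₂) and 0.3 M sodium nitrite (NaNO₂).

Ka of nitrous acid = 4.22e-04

pKa = -log(4.22e-04) = 3.37. pH = pKa + log([A⁻]/[HA]) = 3.37 + log(0.3/0.15)

pH = 3.68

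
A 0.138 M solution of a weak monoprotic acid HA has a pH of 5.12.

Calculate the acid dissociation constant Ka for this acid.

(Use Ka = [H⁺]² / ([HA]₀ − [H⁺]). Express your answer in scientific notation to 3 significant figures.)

[H⁺] = 10^(−pH) = 10^(−5.12) = 7.586e-06 M. For HA ⇌ H⁺ + A⁻, Ka = [H⁺][A⁻]/[HA] = [H⁺]² / ([HA]₀ − [H⁺]) = (7.586e-06)² / (0.138 − 7.586e-06) = 4.17e-10.

K_a = 4.17e-10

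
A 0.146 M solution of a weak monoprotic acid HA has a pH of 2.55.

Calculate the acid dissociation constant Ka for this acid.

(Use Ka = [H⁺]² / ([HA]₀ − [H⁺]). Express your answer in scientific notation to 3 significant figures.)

[H⁺] = 10^(−pH) = 10^(−2.55) = 2.818e-03 M. For HA ⇌ H⁺ + A⁻, Ka = [H⁺][A⁻]/[HA] = [H⁺]² / ([HA]₀ − [H⁺]) = (2.818e-03)² / (0.146 − 2.818e-03) = 5.55e-05.

K_a = 5.55e-05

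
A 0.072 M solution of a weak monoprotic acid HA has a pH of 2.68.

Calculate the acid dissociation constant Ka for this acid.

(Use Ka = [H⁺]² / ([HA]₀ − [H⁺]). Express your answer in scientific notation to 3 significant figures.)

[H⁺] = 10^(−pH) = 10^(−2.68) = 2.089e-03 M. For HA ⇌ H⁺ + A⁻, Ka = [H⁺][A⁻]/[HA] = [H⁺]² / ([HA]₀ − [H⁺]) = (2.089e-03)² / (0.072 − 2.089e-03) = 6.24e-05.

K_a = 6.24e-05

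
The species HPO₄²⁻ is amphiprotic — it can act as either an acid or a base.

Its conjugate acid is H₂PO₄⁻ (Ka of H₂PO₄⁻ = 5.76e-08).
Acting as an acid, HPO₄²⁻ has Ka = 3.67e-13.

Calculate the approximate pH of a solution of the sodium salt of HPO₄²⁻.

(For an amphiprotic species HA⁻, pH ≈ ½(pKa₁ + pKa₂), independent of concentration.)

pKa₁ = -log(5.76e-08) = 7.24; pKa₂ = -log(3.67e-13) = 12.44. For an amphiprotic species, pH ≈ ½(pKa₁ + pKa₂) = ½(7.24 + 12.44) = 9.84.

pH = 9.84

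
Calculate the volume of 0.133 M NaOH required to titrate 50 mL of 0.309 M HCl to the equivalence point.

At equivalence: moles acid = moles base. moles HCl = 0.309 × 50/1000 = 0.01545 mol. V_base = moles / 0.133 × 1000 = 116.2 mL.

V_{base} = 116.2 mL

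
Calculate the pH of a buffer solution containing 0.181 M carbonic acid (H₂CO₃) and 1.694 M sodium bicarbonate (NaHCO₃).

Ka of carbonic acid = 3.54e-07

pKa = -log(3.54e-07) = 6.45. pH = pKa + log([A⁻]/[HA]) = 6.45 + log(1.694/0.181)

pH = 7.42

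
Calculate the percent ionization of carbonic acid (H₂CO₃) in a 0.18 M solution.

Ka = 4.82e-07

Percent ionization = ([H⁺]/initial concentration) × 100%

Using Ka equilibrium: x² + Ka×x - Ka×C = 0. Solving: [H⁺] = 2.9431e-04. Percent = (2.9431e-04/0.18) × 100

Percent ionization = 0.164%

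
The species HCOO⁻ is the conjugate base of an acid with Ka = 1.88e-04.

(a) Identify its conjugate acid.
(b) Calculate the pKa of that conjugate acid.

(a) The conjugate acid is formed by adding one H⁺ to HCOO⁻, giving HCOOH. (b) pKa = -log(Ka) = -log(1.88e-04) = 3.73.

Conjugate acid: HCOOH; pK_a = 3.73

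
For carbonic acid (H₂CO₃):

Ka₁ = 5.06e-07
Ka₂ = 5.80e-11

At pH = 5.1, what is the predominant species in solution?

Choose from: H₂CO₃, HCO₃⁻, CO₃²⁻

pKa₁ = 6.30, pKa₂ = 10.24. For a polyprotic acid the predominant species crosses at each pKa: below pKa_n the protonated form dominates, above it the deprotonated form does. At pH = 5.1, the predominant species is H₂CO₃.

H₂CO₃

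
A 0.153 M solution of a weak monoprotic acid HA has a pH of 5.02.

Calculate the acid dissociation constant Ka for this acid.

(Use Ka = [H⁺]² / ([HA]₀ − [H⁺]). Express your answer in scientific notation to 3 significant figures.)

[H⁺] = 10^(−pH) = 10^(−5.02) = 9.550e-06 M. For HA ⇌ H⁺ + A⁻, Ka = [H⁺][A⁻]/[HA] = [H⁺]² / ([HA]₀ − [H⁺]) = (9.550e-06)² / (0.153 − 9.550e-06) = 5.96e-10.

K_a = 5.96e-10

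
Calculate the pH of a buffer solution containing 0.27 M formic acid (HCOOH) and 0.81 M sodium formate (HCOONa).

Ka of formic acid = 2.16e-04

pKa = -log(2.16e-04) = 3.67. pH = pKa + log([A⁻]/[HA]) = 3.67 + log(0.81/0.27)

pH = 4.14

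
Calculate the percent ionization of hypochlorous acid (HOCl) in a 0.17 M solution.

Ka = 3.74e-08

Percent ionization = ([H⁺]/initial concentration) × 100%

Using Ka equilibrium: x² + Ka×x - Ka×C = 0. Solving: [H⁺] = 7.9718e-05. Percent = (7.9718e-05/0.17) × 100

Percent ionization = 0.0469%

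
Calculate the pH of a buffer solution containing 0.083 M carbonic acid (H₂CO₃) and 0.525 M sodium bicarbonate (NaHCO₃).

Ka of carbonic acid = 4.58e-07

pKa = -log(4.58e-07) = 6.34. pH = pKa + log([A⁻]/[HA]) = 6.34 + log(0.525/0.083)

pH = 7.14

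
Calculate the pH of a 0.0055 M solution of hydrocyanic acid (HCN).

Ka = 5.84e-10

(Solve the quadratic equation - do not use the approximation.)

x² + Ka×x - Ka×C = 0. Using quadratic formula: [H⁺] = 1.7919e-06

pH = 5.75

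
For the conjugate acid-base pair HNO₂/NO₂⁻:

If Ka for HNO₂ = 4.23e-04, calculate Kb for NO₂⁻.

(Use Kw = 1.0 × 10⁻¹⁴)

For a conjugate pair Ka × Kb = Kw, so Kb = Kw/Ka = 1.0 × 10⁻¹⁴ / 4.23e-04 = 2.36e-11.

K_b = 2.36e-11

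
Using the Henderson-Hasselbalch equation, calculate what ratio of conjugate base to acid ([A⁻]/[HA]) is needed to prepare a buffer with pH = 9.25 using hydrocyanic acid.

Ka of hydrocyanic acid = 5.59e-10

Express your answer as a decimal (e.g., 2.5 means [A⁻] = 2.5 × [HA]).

pKa = -log(5.59e-10) = 9.2526. pH = pKa + log([A⁻]/[HA]), so log([A⁻]/[HA]) = pH − pKa = 9.25 − 9.2526 = -0.0026. [A⁻]/[HA] = 10^(-0.0026) = 0.994

[A⁻]/[HA] = 0.994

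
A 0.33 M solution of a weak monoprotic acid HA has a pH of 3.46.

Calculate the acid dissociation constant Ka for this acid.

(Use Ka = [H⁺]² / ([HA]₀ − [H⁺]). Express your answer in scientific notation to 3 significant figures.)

[H⁺] = 10^(−pH) = 10^(−3.46) = 3.467e-04 M. For HA ⇌ H⁺ + A⁻, Ka = [H⁺][A⁻]/[HA] = [H⁺]² / ([HA]₀ − [H⁺]) = (3.467e-04)² / (0.33 − 3.467e-04) = 3.65e-07.

K_a = 3.65e-07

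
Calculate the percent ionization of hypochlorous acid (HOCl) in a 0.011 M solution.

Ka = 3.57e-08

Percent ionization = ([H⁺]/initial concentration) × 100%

Using Ka equilibrium: x² + Ka×x - Ka×C = 0. Solving: [H⁺] = 1.9799e-05. Percent = (1.9799e-05/0.011) × 100

Percent ionization = 0.18%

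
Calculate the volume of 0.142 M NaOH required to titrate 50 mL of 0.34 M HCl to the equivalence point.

At equivalence: moles acid = moles base. moles HCl = 0.34 × 50/1000 = 0.017 mol. V_base = moles / 0.142 × 1000 = 119.7 mL.

V_{base} = 119.7 mL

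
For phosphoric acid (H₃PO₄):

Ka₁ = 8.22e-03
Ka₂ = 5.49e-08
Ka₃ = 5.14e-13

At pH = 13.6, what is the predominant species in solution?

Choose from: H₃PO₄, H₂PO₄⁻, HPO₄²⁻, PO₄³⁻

pKa₁ = 2.09, pKa₂ = 7.26, pKa₃ = 12.29. For a polyprotic acid the predominant species crosses at each pKa: below pKa_n the protonated form dominates, above it the deprotonated form does. At pH = 13.6, the predominant species is PO₄³⁻.

PO₄³⁻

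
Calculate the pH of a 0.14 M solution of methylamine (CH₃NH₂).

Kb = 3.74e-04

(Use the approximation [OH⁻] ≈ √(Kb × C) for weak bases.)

[OH⁻] = √(Kb × C) = √(3.74e-04 × 0.14) = 7.2360e-03. pOH = 2.14, pH = 14 - pOH

pH = 11.86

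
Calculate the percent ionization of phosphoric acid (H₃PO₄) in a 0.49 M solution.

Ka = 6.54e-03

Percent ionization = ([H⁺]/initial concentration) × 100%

Using Ka equilibrium: x² + Ka×x - Ka×C = 0. Solving: [H⁺] = 5.3434e-02. Percent = (5.3434e-02/0.49) × 100

Percent ionization = 10.9%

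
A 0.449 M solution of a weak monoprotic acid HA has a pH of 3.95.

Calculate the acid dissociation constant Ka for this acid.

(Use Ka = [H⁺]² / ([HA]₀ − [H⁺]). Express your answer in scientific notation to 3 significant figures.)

[H⁺] = 10^(−pH) = 10^(−3.95) = 1.122e-04 M. For HA ⇌ H⁺ + A⁻, Ka = [H⁺][A⁻]/[HA] = [H⁺]² / ([HA]₀ − [H⁺]) = (1.122e-04)² / (0.449 − 1.122e-04) = 2.80e-08.

K_a = 2.80e-08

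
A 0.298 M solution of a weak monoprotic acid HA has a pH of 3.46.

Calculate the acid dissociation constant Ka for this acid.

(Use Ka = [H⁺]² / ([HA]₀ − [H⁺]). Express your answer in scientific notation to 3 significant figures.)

[H⁺] = 10^(−pH) = 10^(−3.46) = 3.467e-04 M. For HA ⇌ H⁺ + A⁻, Ka = [H⁺][A⁻]/[HA] = [H⁺]² / ([HA]₀ − [H⁺]) = (3.467e-04)² / (0.298 − 3.467e-04) = 4.04e-07.

K_a = 4.04e-07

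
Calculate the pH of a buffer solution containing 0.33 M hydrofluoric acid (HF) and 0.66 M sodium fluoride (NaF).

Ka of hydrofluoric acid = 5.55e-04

pKa = -log(5.55e-04) = 3.26. pH = pKa + log([A⁻]/[HA]) = 3.26 + log(0.66/0.33)

pH = 3.56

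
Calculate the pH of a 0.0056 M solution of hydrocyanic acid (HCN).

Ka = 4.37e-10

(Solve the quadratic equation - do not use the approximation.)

x² + Ka×x - Ka×C = 0. Using quadratic formula: [H⁺] = 1.5641e-06

pH = 5.81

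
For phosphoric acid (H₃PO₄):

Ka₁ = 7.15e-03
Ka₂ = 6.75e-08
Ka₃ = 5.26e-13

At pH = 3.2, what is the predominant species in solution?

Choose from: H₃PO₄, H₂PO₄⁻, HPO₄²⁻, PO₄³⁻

pKa₁ = 2.15, pKa₂ = 7.17, pKa₃ = 12.28. For a polyprotic acid the predominant species crosses at each pKa: below pKa_n the protonated form dominates, above it the deprotonated form does. At pH = 3.2, the predominant species is H₂PO₄⁻.

H₂PO₄⁻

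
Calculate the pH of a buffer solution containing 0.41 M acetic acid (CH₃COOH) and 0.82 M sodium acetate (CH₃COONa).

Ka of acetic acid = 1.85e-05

pKa = -log(1.85e-05) = 4.73. pH = pKa + log([A⁻]/[HA]) = 4.73 + log(0.82/0.41)

pH = 5.03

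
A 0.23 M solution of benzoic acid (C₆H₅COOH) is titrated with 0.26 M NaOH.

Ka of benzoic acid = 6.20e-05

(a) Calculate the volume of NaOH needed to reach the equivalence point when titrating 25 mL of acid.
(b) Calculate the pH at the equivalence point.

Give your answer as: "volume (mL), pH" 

moles acid = 0.23 × 25/1000 = 0.00575 mol; V_base = moles/0.26 × 1000 = 22.1 mL. At equivalence only the conjugate base is present: [A⁻] = 0.00575/0.047 = 1.2204e-01 M. Kb = Kw/Ka = 1.61e-10; [OH⁻] = √(Kb × [A⁻]) = 4.4367e-06; pOH = 5.35; pH = 14 - pOH = 8.65.

V = 22.1 mL, pH = 8.65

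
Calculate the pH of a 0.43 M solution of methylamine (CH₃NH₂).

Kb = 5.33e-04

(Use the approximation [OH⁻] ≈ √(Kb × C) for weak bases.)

[OH⁻] = √(Kb × C) = √(5.33e-04 × 0.43) = 1.5139e-02. pOH = 1.82, pH = 14 - pOH

pH = 12.18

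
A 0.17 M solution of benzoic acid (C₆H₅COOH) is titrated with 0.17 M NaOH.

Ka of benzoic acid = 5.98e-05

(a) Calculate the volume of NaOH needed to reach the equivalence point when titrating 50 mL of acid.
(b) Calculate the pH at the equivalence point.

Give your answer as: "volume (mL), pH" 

moles acid = 0.17 × 50/1000 = 0.0085 mol; V_base = moles/0.17 × 1000 = 50.0 mL. At equivalence only the conjugate base is present: [A⁻] = 0.0085/0.100 = 8.5000e-02 M. Kb = Kw/Ka = 1.67e-10; [OH⁻] = √(Kb × [A⁻]) = 3.7702e-06; pOH = 5.42; pH = 14 - pOH = 8.58.

V = 50.0 mL, pH = 8.58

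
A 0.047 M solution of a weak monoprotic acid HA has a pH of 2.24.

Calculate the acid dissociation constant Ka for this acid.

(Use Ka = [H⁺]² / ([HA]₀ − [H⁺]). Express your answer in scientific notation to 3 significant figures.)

[H⁺] = 10^(−pH) = 10^(−2.24) = 5.754e-03 M. For HA ⇌ H⁺ + A⁻, Ka = [H⁺][A⁻]/[HA] = [H⁺]² / ([HA]₀ − [H⁺]) = (5.754e-03)² / (0.047 − 5.754e-03) = 8.03e-04.

K_a = 8.03e-04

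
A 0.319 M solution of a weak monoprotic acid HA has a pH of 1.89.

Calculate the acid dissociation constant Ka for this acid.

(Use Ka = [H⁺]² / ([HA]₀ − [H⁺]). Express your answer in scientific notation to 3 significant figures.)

[H⁺] = 10^(−pH) = 10^(−1.89) = 1.288e-02 M. For HA ⇌ H⁺ + A⁻, Ka = [H⁺][A⁻]/[HA] = [H⁺]² / ([HA]₀ − [H⁺]) = (1.288e-02)² / (0.319 − 1.288e-02) = 5.42e-04.

K_a = 5.42e-04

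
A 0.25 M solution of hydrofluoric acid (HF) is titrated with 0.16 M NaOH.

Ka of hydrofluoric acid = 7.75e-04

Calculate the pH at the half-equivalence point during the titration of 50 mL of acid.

At half-equivalence [HA] = [A⁻], so Henderson-Hasselbalch gives pH = pKa = -log(7.75e-04) = 3.11.

pH = pKa = 3.11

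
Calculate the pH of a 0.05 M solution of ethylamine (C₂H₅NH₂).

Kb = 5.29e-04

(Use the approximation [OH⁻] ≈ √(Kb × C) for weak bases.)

[OH⁻] = √(Kb × C) = √(5.29e-04 × 0.05) = 5.1430e-03. pOH = 2.29, pH = 14 - pOH

pH = 11.71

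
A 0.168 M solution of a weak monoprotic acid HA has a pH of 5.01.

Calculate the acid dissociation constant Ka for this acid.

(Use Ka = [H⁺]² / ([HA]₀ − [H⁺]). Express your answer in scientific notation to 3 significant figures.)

[H⁺] = 10^(−pH) = 10^(−5.01) = 9.772e-06 M. For HA ⇌ H⁺ + A⁻, Ka = [H⁺][A⁻]/[HA] = [H⁺]² / ([HA]₀ − [H⁺]) = (9.772e-06)² / (0.168 − 9.772e-06) = 5.68e-10.

K_a = 5.68e-10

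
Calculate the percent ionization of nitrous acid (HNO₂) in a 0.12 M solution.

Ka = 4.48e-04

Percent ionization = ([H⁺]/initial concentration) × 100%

Using Ka equilibrium: x² + Ka×x - Ka×C = 0. Solving: [H⁺] = 7.1115e-03. Percent = (7.1115e-03/0.12) × 100

Percent ionization = 5.93%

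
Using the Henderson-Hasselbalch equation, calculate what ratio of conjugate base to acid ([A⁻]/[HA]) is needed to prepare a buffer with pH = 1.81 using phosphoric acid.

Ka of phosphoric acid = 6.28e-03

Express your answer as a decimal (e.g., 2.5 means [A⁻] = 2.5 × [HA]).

pKa = -log(6.28e-03) = 2.2020. pH = pKa + log([A⁻]/[HA]), so log([A⁻]/[HA]) = pH − pKa = 1.81 − 2.2020 = -0.3920. [A⁻]/[HA] = 10^(-0.3920) = 0.405

[A⁻]/[HA] = 0.405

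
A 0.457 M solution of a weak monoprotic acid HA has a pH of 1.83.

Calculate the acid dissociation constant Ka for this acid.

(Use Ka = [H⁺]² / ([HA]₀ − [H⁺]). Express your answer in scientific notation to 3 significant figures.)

[H⁺] = 10^(−pH) = 10^(−1.83) = 1.479e-02 M. For HA ⇌ H⁺ + A⁻, Ka = [H⁺][A⁻]/[HA] = [H⁺]² / ([HA]₀ − [H⁺]) = (1.479e-02)² / (0.457 − 1.479e-02) = 4.95e-04.

K_a = 4.95e-04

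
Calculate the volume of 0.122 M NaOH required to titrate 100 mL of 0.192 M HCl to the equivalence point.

At equivalence: moles acid = moles base. moles HCl = 0.192 × 100/1000 = 0.0192 mol. V_base = moles / 0.122 × 1000 = 157.4 mL.

V_{base} = 157.4 mL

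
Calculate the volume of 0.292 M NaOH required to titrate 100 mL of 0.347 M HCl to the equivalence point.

At equivalence: moles acid = moles base. moles HCl = 0.347 × 100/1000 = 0.0347 mol. V_base = moles / 0.292 × 1000 = 118.8 mL.

V_{base} = 118.8 mL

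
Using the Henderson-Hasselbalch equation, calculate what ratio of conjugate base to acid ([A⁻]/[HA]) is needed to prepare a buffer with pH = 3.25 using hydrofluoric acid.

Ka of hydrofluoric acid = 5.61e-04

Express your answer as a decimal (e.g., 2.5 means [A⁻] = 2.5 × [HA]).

pKa = -log(5.61e-04) = 3.2510. pH = pKa + log([A⁻]/[HA]), so log([A⁻]/[HA]) = pH − pKa = 3.25 − 3.2510 = -0.0010. [A⁻]/[HA] = 10^(-0.0010) = 0.998

[A⁻]/[HA] = 0.998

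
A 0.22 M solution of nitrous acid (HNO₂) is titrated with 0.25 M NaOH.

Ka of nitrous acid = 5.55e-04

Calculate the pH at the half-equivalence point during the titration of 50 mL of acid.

At half-equivalence [HA] = [A⁻], so Henderson-Hasselbalch gives pH = pKa = -log(5.55e-04) = 3.26.

pH = pKa = 3.26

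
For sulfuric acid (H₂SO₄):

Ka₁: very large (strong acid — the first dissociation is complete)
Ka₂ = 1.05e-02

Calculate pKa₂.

pKa₂ = -log(Ka₂) = -log(1.05e-02) = 1.98.

pK_{a2} = 1.98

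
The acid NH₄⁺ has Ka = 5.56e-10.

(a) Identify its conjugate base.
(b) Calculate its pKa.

(a) The conjugate base is formed by removing one H⁺ from NH₄⁺, giving NH₃. (b) pKa = -log(Ka) = -log(5.56e-10) = 9.25.

Conjugate base: NH₃; pK_a = 9.25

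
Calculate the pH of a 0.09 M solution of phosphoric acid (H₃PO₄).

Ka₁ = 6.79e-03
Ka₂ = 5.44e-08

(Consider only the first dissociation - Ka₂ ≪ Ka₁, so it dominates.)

First dissociation dominates. From Ka₁ = [H⁺][HA⁻]/[H₂A], x² + Ka₁·x − Ka₁·C = 0 with C = 0.09 M and Ka₁ = 6.79e-03. Solving: [H⁺] = (−Ka₁ + √(Ka₁² + 4·Ka₁·C)) / 2 = 2.1557e-02 M. pH = -log(2.1557e-02) = 1.67.

pH = 1.67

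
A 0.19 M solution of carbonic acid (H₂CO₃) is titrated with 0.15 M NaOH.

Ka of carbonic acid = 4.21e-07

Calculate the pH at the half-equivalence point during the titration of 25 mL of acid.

At half-equivalence [HA] = [A⁻], so Henderson-Hasselbalch gives pH = pKa = -log(4.21e-07) = 6.38.

pH = pKa = 6.38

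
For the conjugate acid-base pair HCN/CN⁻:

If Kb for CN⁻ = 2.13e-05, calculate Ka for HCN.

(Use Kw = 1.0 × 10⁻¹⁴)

For a conjugate pair Ka × Kb = Kw, so Ka = Kw/Kb = 1.0 × 10⁻¹⁴ / 2.13e-05 = 4.69e-10.

K_a = 4.69e-10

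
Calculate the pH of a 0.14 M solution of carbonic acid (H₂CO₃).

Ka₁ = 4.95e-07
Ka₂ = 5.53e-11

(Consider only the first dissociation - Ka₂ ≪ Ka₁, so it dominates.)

First dissociation dominates. From Ka₁ = [H⁺][HA⁻]/[H₂A], x² + Ka₁·x − Ka₁·C = 0 with C = 0.14 M and Ka₁ = 4.95e-07. Solving: [H⁺] = (−Ka₁ + √(Ka₁² + 4·Ka₁·C)) / 2 = 2.6300e-04 M. pH = -log(2.6300e-04) = 3.58.

pH = 3.58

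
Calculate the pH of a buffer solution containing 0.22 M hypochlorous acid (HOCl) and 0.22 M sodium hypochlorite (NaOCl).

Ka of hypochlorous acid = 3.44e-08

pKa = -log(3.44e-08) = 7.46. pH = pKa + log([A⁻]/[HA]) = 7.46 + log(0.22/0.22)

pH = 7.46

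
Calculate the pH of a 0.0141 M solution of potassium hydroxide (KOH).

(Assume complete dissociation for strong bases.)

[OH⁻] = 0.0141 M for strong base. pOH = -log[OH⁻] = 1.85, pH = 14 - pOH

pH = 12.15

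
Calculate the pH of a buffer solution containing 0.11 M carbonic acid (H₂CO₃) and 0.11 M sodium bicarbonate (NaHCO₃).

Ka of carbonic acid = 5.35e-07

pKa = -log(5.35e-07) = 6.27. pH = pKa + log([A⁻]/[HA]) = 6.27 + log(0.11/0.11)

pH = 6.27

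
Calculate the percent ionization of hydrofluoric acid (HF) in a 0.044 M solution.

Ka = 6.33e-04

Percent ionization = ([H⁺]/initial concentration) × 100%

Using Ka equilibrium: x² + Ka×x - Ka×C = 0. Solving: [H⁺] = 4.9705e-03. Percent = (4.9705e-03/0.044) × 100

Percent ionization = 11.3%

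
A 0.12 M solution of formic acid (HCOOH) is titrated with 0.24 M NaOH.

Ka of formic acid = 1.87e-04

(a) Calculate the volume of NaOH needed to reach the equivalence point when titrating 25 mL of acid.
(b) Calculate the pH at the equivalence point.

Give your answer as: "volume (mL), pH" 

moles acid = 0.12 × 25/1000 = 0.003 mol; V_base = moles/0.24 × 1000 = 12.5 mL. At equivalence only the conjugate base is present: [A⁻] = 0.003/0.037 = 8.0000e-02 M. Kb = Kw/Ka = 5.35e-11; [OH⁻] = √(Kb × [A⁻]) = 2.0684e-06; pOH = 5.68; pH = 14 - pOH = 8.32.

V = 12.5 mL, pH = 8.32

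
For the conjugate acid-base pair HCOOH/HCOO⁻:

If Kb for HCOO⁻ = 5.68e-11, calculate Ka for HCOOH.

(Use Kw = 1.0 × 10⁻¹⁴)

For a conjugate pair Ka × Kb = Kw, so Ka = Kw/Kb = 1.0 × 10⁻¹⁴ / 5.68e-11 = 1.76e-04.

K_a = 1.76e-04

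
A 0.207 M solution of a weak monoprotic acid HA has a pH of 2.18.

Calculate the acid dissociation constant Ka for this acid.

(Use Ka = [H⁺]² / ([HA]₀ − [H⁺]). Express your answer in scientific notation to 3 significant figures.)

[H⁺] = 10^(−pH) = 10^(−2.18) = 6.607e-03 M. For HA ⇌ H⁺ + A⁻, Ka = [H⁺][A⁻]/[HA] = [H⁺]² / ([HA]₀ − [H⁺]) = (6.607e-03)² / (0.207 − 6.607e-03) = 2.18e-04.

K_a = 2.18e-04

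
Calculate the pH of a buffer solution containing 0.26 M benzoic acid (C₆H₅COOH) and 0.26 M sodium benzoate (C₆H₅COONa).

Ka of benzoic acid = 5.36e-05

pKa = -log(5.36e-05) = 4.27. pH = pKa + log([A⁻]/[HA]) = 4.27 + log(0.26/0.26)

pH = 4.27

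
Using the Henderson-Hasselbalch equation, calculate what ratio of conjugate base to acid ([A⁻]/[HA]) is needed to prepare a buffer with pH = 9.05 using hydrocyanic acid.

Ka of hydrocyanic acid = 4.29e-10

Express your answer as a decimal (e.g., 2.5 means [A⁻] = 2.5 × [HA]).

pKa = -log(4.29e-10) = 9.3675. pH = pKa + log([A⁻]/[HA]), so log([A⁻]/[HA]) = pH − pKa = 9.05 − 9.3675 = -0.3175. [A⁻]/[HA] = 10^(-0.3175) = 0.481

[A⁻]/[HA] = 0.481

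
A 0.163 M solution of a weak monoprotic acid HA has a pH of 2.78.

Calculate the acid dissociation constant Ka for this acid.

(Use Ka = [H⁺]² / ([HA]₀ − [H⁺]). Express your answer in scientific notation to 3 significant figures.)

[H⁺] = 10^(−pH) = 10^(−2.78) = 1.660e-03 M. For HA ⇌ H⁺ + A⁻, Ka = [H⁺][A⁻]/[HA] = [H⁺]² / ([HA]₀ − [H⁺]) = (1.660e-03)² / (0.163 − 1.660e-03) = 1.71e-05.

K_a = 1.71e-05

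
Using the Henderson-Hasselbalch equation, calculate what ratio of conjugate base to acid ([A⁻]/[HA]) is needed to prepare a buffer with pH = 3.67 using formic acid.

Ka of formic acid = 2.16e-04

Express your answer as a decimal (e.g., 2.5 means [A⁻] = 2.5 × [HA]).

pKa = -log(2.16e-04) = 3.6655. pH = pKa + log([A⁻]/[HA]), so log([A⁻]/[HA]) = pH − pKa = 3.67 − 3.6655 = 0.0045. [A⁻]/[HA] = 10^(0.0045) = 1.01

[A⁻]/[HA] = 1.01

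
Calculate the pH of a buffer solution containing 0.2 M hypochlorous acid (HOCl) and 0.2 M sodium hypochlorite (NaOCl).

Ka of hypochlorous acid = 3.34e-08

pKa = -log(3.34e-08) = 7.48. pH = pKa + log([A⁻]/[HA]) = 7.48 + log(0.2/0.2)

pH = 7.48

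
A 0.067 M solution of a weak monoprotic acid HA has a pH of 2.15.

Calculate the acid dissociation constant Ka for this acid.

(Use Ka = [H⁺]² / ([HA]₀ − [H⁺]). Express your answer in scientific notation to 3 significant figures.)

[H⁺] = 10^(−pH) = 10^(−2.15) = 7.079e-03 M. For HA ⇌ H⁺ + A⁻, Ka = [H⁺][A⁻]/[HA] = [H⁺]² / ([HA]₀ − [H⁺]) = (7.079e-03)² / (0.067 − 7.079e-03) = 8.36e-04.

K_a = 8.36e-04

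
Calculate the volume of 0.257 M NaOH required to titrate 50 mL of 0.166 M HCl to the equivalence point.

At equivalence: moles acid = moles base. moles HCl = 0.166 × 50/1000 = 0.0083 mol. V_base = moles / 0.257 × 1000 = 32.3 mL.

V_{base} = 32.3 mL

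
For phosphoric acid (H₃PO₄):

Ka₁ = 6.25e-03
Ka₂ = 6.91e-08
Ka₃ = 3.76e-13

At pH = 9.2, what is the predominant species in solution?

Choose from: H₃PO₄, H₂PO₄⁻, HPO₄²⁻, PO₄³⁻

pKa₁ = 2.20, pKa₂ = 7.16, pKa₃ = 12.42. For a polyprotic acid the predominant species crosses at each pKa: below pKa_n the protonated form dominates, above it the deprotonated form does. At pH = 9.2, the predominant species is HPO₄²⁻.

HPO₄²⁻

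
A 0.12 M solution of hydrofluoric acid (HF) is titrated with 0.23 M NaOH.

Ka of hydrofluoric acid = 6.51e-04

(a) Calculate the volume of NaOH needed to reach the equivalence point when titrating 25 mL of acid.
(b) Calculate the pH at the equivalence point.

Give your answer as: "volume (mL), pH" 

moles acid = 0.12 × 25/1000 = 0.003 mol; V_base = moles/0.23 × 1000 = 13.0 mL. At equivalence only the conjugate base is present: [A⁻] = 0.003/0.038 = 7.8857e-02 M. Kb = Kw/Ka = 1.54e-11; [OH⁻] = √(Kb × [A⁻]) = 1.1006e-06; pOH = 5.96; pH = 14 - pOH = 8.04.

V = 13.0 mL, pH = 8.04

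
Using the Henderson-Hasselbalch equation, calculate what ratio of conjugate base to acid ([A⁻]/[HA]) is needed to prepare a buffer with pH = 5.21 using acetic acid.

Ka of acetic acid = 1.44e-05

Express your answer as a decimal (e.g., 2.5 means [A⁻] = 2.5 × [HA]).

pKa = -log(1.44e-05) = 4.8416. pH = pKa + log([A⁻]/[HA]), so log([A⁻]/[HA]) = pH − pKa = 5.21 − 4.8416 = 0.3684. [A⁻]/[HA] = 10^(0.3684) = 2.34

[A⁻]/[HA] = 2.34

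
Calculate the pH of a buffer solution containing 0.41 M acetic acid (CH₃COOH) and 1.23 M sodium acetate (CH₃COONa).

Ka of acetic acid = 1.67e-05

pKa = -log(1.67e-05) = 4.78. pH = pKa + log([A⁻]/[HA]) = 4.78 + log(1.23/0.41)

pH = 5.25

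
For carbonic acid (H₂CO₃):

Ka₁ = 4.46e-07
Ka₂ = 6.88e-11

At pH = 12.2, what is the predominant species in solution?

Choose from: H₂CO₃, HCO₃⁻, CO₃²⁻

pKa₁ = 6.35, pKa₂ = 10.16. For a polyprotic acid the predominant species crosses at each pKa: below pKa_n the protonated form dominates, above it the deprotonated form does. At pH = 12.2, the predominant species is CO₃²⁻.

CO₃²⁻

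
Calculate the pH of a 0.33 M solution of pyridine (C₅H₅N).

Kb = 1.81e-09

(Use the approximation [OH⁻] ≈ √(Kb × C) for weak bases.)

[OH⁻] = √(Kb × C) = √(1.81e-09 × 0.33) = 2.4440e-05. pOH = 4.61, pH = 14 - pOH

pH = 9.39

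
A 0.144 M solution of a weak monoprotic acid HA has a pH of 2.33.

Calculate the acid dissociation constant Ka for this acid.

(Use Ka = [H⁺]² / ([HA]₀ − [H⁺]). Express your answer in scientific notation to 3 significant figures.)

[H⁺] = 10^(−pH) = 10^(−2.33) = 4.677e-03 M. For HA ⇌ H⁺ + A⁻, Ka = [H⁺][A⁻]/[HA] = [H⁺]² / ([HA]₀ − [H⁺]) = (4.677e-03)² / (0.144 − 4.677e-03) = 1.57e-04.

K_a = 1.57e-04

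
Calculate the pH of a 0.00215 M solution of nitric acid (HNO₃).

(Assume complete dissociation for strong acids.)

[H⁺] = 0.00215 M for strong acid. pH = -log[H⁺] = -log(0.00215)

pH = 2.67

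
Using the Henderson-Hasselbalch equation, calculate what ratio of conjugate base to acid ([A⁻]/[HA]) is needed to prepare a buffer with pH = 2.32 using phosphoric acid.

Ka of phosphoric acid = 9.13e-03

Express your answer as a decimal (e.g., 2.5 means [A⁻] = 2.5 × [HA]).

pKa = -log(9.13e-03) = 2.0395. pH = pKa + log([A⁻]/[HA]), so log([A⁻]/[HA]) = pH − pKa = 2.32 − 2.0395 = 0.2805. [A⁻]/[HA] = 10^(0.2805) = 1.91

[A⁻]/[HA] = 1.91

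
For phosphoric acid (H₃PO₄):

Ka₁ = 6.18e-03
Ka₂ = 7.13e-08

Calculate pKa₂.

pKa₂ = -log(Ka₂) = -log(7.13e-08) = 7.15.

pK_{a2} = 7.15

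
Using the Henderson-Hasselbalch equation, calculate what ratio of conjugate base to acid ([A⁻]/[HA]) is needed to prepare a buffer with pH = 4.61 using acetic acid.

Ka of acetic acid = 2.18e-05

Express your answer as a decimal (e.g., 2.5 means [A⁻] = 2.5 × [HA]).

pKa = -log(2.18e-05) = 4.6615. pH = pKa + log([A⁻]/[HA]), so log([A⁻]/[HA]) = pH − pKa = 4.61 − 4.6615 = -0.0515. [A⁻]/[HA] = 10^(-0.0515) = 0.888

[A⁻]/[HA] = 0.888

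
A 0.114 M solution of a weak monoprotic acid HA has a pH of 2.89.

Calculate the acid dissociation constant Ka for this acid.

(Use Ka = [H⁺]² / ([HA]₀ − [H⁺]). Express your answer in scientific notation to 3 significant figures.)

[H⁺] = 10^(−pH) = 10^(−2.89) = 1.288e-03 M. For HA ⇌ H⁺ + A⁻, Ka = [H⁺][A⁻]/[HA] = [H⁺]² / ([HA]₀ − [H⁺]) = (1.288e-03)² / (0.114 − 1.288e-03) = 1.47e-05.

K_a = 1.47e-05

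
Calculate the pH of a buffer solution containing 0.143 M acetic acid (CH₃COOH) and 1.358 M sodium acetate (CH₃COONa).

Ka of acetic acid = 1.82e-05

pKa = -log(1.82e-05) = 4.74. pH = pKa + log([A⁻]/[HA]) = 4.74 + log(1.358/0.143)

pH = 5.72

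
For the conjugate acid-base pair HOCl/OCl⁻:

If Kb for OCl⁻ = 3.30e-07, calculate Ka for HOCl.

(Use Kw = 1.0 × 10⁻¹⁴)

For a conjugate pair Ka × Kb = Kw, so Ka = Kw/Kb = 1.0 × 10⁻¹⁴ / 3.30e-07 = 3.03e-08.

K_a = 3.03e-08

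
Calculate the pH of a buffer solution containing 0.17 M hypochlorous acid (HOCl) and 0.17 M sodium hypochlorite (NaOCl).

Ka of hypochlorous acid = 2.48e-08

pKa = -log(2.48e-08) = 7.61. pH = pKa + log([A⁻]/[HA]) = 7.61 + log(0.17/0.17)

pH = 7.61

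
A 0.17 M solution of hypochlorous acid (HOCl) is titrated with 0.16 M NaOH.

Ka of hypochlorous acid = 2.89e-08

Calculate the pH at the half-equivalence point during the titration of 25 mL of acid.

At half-equivalence [HA] = [A⁻], so Henderson-Hasselbalch gives pH = pKa = -log(2.89e-08) = 7.54.

pH = pKa = 7.54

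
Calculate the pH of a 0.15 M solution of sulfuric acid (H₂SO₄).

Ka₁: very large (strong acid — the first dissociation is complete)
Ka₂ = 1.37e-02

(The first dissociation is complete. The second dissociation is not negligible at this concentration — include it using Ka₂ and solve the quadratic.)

First dissociation is complete: [H⁺]₀ = [HSO₄⁻]₀ = C = 0.15 M. Second dissociation HSO₄⁻ ⇌ H⁺ + SO₄²⁻: let x = [SO₄²⁻]. Ka₂ = (C + x)·x / (C − x) = 1.37e-02 → x² + (C + Ka₂)·x − Ka₂·C = 0 → x² + 0.16370·x − 2.055e-03 = 0. x = (−0.16370 + √(0.16370² + 4 × 2.055e-03)) / 2 = 1.1715e-02 M. [H⁺] = C + x = 0.15 + 1.1715e-02 = 1.6172e-01 M. pH = -log(1.6172e-01) = 0.79.

pH = 0.79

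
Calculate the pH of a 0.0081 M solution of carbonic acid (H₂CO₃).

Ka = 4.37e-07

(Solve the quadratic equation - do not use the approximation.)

x² + Ka×x - Ka×C = 0. Using quadratic formula: [H⁺] = 5.9277e-05

pH = 4.23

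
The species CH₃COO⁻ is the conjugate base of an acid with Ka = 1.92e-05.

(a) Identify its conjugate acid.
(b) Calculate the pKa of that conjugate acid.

(a) The conjugate acid is formed by adding one H⁺ to CH₃COO⁻, giving CH₃COOH. (b) pKa = -log(Ka) = -log(1.92e-05) = 4.72.

Conjugate acid: CH₃COOH; pK_a = 4.72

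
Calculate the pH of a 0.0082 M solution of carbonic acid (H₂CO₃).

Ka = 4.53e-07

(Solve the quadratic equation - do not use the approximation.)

x² + Ka×x - Ka×C = 0. Using quadratic formula: [H⁺] = 6.0721e-05

pH = 4.22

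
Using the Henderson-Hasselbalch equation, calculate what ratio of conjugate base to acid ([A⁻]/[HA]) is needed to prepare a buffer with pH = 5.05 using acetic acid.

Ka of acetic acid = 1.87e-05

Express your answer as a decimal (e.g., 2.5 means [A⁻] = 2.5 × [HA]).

pKa = -log(1.87e-05) = 4.7282. pH = pKa + log([A⁻]/[HA]), so log([A⁻]/[HA]) = pH − pKa = 5.05 − 4.7282 = 0.3218. [A⁻]/[HA] = 10^(0.3218) = 2.10

[A⁻]/[HA] = 2.10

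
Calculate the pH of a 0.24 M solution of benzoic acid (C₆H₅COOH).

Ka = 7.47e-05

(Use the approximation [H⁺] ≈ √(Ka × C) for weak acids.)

[H⁺] = √(Ka × C) = √(7.47e-05 × 0.24) = 4.2341e-03. pH = -log(4.2341e-03)

pH = 2.37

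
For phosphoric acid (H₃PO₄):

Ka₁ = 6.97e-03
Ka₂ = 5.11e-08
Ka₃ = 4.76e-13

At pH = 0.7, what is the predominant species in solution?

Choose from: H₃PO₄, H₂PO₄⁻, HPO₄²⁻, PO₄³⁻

pKa₁ = 2.16, pKa₂ = 7.29, pKa₃ = 12.32. For a polyprotic acid the predominant species crosses at each pKa: below pKa_n the protonated form dominates, above it the deprotonated form does. At pH = 0.7, the predominant species is H₃PO₄.

H₃PO₄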